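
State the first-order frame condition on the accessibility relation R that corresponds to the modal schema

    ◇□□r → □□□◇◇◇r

This is a Sahlqvist (Geach-type) schema ◇^1□^2r → □^3◇^3r.
Minimal-valuation argument: fix x; take any y with xR^1y and any z with xR^3z. Set V(r) to the set of worlds R-reachable from y in exactly 2 steps. Then □^2r holds at y, so the antecedent holds at x; validity forces ◇^3r at z, giving a w with zR^3w and yR^2w.
First-order correspondent: ∀x ∀y ∀z ((xRy ∧ xR³z) → ∃w (yR²w ∧ zR³w)).

∀x ∀y ∀z ((xRy ∧ xR³z) → ∃w (yR²w ∧ zR³w))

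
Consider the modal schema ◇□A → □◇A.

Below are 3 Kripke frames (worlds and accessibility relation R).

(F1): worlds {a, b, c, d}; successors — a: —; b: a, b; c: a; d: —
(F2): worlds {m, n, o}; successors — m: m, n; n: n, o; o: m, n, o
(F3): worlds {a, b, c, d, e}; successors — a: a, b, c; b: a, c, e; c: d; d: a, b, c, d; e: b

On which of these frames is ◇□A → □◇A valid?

Frame correspondent (Sahlqvist): ∀x ∀y ∀z (Rxy ∧ Rxz → ∃w (Ryw ∧ Rzw)) — i.e. convergence.
(F1): fails — Rba and Rba but a and a have no common successor.
(F2): condition met.
(F3): fails — Rab and Rac but b and c have no common successor.

(F2)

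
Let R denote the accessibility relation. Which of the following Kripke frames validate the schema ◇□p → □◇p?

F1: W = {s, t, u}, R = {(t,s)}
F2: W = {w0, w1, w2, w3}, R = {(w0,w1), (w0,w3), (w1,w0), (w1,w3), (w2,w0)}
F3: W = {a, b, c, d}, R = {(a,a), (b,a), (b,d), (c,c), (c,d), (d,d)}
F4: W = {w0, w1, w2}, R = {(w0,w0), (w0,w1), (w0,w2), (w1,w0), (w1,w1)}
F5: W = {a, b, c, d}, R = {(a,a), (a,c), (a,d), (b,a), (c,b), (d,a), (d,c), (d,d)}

The schema corresponds to convergence: ∀x ∀y ∀z (Rxy ∧ Rxz → ∃w (Ryw ∧ Rzw)).
F1: fails — Rts and Rts but s and s have no common successor.
F2: fails — Rw0w1 and Rw0w3 but w1 and w3 have no common successor.
F3: fails — Rba and Rbd but a and d have no common successor.
F4: fails — Rw0w1 and Rw0w2 but w1 and w2 have no common successor.
F5: fails — Raa and Rac but a and c have no common successor.
Valid on no frame.

none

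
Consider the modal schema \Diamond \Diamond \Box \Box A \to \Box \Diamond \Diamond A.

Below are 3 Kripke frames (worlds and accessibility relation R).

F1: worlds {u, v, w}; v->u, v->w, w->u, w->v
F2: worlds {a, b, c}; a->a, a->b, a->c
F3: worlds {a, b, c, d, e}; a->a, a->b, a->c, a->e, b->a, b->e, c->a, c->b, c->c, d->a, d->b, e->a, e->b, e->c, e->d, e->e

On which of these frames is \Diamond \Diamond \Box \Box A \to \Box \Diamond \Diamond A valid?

Frame correspondent (Sahlqvist): \forall x \forall y \forall z ((x R^2 y \wedge xRz) \to \exists w (y R^2 w \wedge z R^2 w)) — i.e. a generalized confluence (Geach) condition.
F1: fails — vR²u, vRu but no t with uR²t and uR²t.
F2: fails — aR²a, aRb but no w with aR²w and bR²w.
F3: satisfies the condition.
Valid on: F3.

F3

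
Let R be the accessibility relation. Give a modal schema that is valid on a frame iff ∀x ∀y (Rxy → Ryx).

p → □◇p

A defining formula is p → □◇p (the B axiom).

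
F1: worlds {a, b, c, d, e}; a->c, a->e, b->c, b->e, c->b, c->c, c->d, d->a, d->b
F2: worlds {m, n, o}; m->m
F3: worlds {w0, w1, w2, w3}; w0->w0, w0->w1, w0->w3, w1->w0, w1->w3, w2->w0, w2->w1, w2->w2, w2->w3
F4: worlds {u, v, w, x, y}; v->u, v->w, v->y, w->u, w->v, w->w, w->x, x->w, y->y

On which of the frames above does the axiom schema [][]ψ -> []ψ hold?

The schema corresponds to density: forall x forall y (Rxy -> exists z (Rxz & Rzy)).
F1: fails — Rae but no z with Raz and Rze.
F2: holds.
F3: holds.
F4: holds.

F2, F3, F4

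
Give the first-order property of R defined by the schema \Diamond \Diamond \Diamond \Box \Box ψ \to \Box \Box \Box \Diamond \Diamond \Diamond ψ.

\forall x \forall y \forall z ((x R^3 y \wedge x R^3 z) \to \exists w (y R^2 w \wedge z R^3 w))

This is a Sahlqvist (Geach-type) schema ◇^3□^2ψ → □^3◇^3ψ.
Minimal-valuation argument: fix x; take any y with xR^3y and any z with xR^3z. Set V(ψ) to the set of worlds R-reachable from y in exactly 2 steps. Then □^2ψ holds at y, so the antecedent holds at x; validity forces ◇^3ψ at z, giving a w with zR^3w and yR^2w.
First-order correspondent: \forall x \forall y \forall z ((x R^3 y \wedge x R^3 z) \to \exists w (y R^2 w \wedge z R^3 w)).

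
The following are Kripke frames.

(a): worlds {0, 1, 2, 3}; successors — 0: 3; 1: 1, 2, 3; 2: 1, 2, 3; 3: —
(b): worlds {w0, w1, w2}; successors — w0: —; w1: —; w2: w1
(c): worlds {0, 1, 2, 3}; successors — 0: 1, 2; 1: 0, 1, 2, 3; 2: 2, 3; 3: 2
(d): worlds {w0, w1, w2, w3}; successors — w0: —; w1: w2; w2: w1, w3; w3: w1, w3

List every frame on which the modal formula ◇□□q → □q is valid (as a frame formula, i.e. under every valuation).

This is the axiom for a generalized confluence (Geach) condition; its first-order frame correspondent is ∀x ∀y ∀z ((xRy ∧ xRz) → ∃w (yR²w ∧ z = w)).
(a): fails — 0R3, 0R3 but no w with 3R²w and 3=w.
(b): fails — w2Rw1, w2Rw1 but no w with w1R²w and w1=w.
(c): fails — 0R2, 0R1 but no w with 2R²w and 1=w.
(d): ✓.

(d)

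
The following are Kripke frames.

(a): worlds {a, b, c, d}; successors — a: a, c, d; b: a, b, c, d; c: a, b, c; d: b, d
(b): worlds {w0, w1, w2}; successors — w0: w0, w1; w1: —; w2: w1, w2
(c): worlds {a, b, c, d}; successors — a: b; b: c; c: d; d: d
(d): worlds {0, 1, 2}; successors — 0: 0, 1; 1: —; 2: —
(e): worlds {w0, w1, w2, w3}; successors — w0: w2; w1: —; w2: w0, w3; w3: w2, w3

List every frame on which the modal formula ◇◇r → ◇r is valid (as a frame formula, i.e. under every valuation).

This is the axiom for transitivity; its first-order frame correspondent is ∀x ∀y ∀z (Rxy ∧ Ryz → Rxz).
(a): fails — Rcb and Rbd but not Rcd.
(b): holds.
(c): fails — Rab and Rbc but not Rac.
(d): holds.
(e): fails — Rw3w2 and Rw2w0 but not Rw3w0.

(b), (d)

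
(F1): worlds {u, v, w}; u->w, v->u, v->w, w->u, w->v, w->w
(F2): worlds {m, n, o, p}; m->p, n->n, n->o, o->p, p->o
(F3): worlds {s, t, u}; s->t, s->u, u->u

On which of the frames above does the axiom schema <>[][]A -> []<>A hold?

(F1)

Frame correspondent (Sahlqvist): forall x forall y forall z ((xRy & xRz) -> exists w (y R^2 w & zRw)) — i.e. a generalized confluence (Geach) condition.
(F1): ✓.
(F2): fails — mRp, mRp but no w with pR²w and pRw.
(F3): fails — sRt, sRt but no w with tR²w and tRw.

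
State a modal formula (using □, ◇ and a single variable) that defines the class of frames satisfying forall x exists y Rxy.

This is seriality; the standard corresponding axiom is D: □ψ → ◇ψ.
Suppose □ψ→◇ψ is valid. At any x set V(ψ)=W. Then □ψ at x, so ◇ψ at x, so x has a successor.

□ψ → ◇ψ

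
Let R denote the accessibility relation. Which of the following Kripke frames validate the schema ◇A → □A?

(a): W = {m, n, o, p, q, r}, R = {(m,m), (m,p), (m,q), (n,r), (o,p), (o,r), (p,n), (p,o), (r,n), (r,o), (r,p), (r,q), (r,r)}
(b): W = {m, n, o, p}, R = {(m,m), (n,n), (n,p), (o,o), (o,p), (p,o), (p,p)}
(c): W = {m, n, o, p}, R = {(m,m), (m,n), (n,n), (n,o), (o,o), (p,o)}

none

The schema corresponds to partial functionality: ∀x ∀y ∀z (Rxy ∧ Rxz → y = z).
(a): fails — m sees both m and p.
(b): fails — n sees both n and p.
(c): fails — m sees both m and n.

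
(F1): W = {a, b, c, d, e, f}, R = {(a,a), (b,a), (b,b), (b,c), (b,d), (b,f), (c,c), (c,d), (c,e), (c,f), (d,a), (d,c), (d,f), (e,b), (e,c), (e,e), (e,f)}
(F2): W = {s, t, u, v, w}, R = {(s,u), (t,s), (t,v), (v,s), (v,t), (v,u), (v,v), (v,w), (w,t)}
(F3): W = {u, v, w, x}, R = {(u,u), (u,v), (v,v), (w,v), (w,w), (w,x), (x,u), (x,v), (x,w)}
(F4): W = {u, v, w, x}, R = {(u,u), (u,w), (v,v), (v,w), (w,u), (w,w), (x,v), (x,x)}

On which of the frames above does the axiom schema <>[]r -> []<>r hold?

(F3), (F4)

This is the axiom for convergence; its first-order frame correspondent is forall x forall y forall z (Rxy & Rxz -> exists w (Ryw & Rzw)).
(F1): fails — Rbc and Rbf but c and f have no common successor.
(F2): fails — Rsu and Rsu but u and u have no common successor.
(F3): condition met.
(F4): condition met.
Valid on: (F3), (F4).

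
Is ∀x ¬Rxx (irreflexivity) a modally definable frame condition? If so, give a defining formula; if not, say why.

No

Any modally definable frame class is closed under surjective bounded morphisms.
The 5-cycle (worlds w0,w1,w2,w3,w4 with w0→w1→w2→w3→w4→w0) is irreflexive, and the map sending every world to a single reflexive point • is a surjective bounded morphism (forth: every edge maps to (•,•); back: every world has a successor). So any modal formula valid on the 5-cycle is also valid on the reflexive point, which is not irreflexive.
So the class is not modally definable.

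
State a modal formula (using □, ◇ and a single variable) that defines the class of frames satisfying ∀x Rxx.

□r → r

This is reflexivity; the standard corresponding axiom is T: □r → r.
Suppose □r→r is valid. At any x set V(r)={w : Rxw}. Then □r holds at x, so r holds at x, i.e. Rxx.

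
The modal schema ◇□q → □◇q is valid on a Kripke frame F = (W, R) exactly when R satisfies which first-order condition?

Suppose ◇□q→□◇q is valid. Take Rxy, Rxz and set V(q)={w : Ryw}. Then □q at y so ◇□q at x, so □◇q at x, so ◇q at z, giving w with Rzw and Ryw.
The converse is a direct semantic check.
So the correspondent is convergence.

Convergence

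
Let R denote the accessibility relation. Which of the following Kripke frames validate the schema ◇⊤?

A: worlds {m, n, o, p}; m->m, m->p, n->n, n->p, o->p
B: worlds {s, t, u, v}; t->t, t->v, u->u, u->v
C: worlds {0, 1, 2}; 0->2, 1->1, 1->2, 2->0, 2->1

C

This is the axiom for seriality; its first-order frame correspondent is ∀x ∃y Rxy.
A: fails — world p has no successor.
B: fails — world s has no successor.
C: condition met.
Valid on: C.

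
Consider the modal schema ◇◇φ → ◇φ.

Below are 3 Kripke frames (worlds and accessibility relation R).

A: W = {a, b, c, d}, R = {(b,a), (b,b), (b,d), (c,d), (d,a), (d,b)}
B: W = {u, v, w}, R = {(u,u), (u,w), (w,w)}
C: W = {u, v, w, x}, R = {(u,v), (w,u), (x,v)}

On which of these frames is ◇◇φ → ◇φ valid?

Frame correspondent (Sahlqvist): ∀x ∀y ∀z (Rxy ∧ Ryz → Rxz) — i.e. transitivity.
A: fails — Rcd and Rdb but not Rcb.
B: holds.
C: fails — Rwu and Ruv but not Rwv.

B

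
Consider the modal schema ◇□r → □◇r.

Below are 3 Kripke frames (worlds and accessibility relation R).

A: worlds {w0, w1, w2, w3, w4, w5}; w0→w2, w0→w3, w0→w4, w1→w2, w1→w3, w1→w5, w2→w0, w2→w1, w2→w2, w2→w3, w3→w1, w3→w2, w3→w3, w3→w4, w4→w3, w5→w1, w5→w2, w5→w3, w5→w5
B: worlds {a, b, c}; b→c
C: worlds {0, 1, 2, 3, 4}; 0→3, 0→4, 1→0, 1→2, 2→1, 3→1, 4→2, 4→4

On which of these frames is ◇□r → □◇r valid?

A

Frame correspondent (Sahlqvist): ∀x ∀y ∀z (Rxy ∧ Rxz → ∃w (Ryw ∧ Rzw)) — i.e. convergence.
A: condition met.
B: fails — Rbc and Rbc but c and c have no common successor.
C: fails — R04 and R03 but 4 and 3 have no common successor.
Valid on: A.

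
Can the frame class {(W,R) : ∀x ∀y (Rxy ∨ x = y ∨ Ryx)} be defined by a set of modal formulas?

If a class were modally definable it would be closed under disjoint unions (Goldblatt–Thomason).
Take 2 disjoint single-world reflexive frames: each is trivially connected, but their disjoint union has 2 worlds with no edge between distinct components, so it is not connected.
Hence connectedness of R is not modally definable.

Not modally definable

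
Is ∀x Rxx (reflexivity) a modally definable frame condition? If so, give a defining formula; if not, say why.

Yes — defined by □p → p

Yes: it is reflexivity, defined by the T schema □p → p.
Suppose □p→p is valid. At any x set V(p)={w : Rxw}. Then □p holds at x, so p holds at x, i.e. Rxx.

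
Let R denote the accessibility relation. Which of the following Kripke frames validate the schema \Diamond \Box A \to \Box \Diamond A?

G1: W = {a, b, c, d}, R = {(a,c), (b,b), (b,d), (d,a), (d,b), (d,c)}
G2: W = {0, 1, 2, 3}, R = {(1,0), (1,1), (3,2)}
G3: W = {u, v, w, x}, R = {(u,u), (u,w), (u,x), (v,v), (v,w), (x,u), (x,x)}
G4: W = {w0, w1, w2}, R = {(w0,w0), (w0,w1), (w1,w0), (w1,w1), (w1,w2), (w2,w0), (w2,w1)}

G4

Frame correspondent (Sahlqvist): \forall x \forall y \forall z (Rxy \wedge Rxz \to \exists w (Ryw \wedge Rzw)) — i.e. convergence.
G1: fails — Rac and Rac but c and c have no common successor.
G2: fails — R10 and R10 but 0 and 0 have no common successor.
G3: fails — Ruw and Ruw but w and w have no common successor.
G4: satisfies the condition.
Valid on: G4.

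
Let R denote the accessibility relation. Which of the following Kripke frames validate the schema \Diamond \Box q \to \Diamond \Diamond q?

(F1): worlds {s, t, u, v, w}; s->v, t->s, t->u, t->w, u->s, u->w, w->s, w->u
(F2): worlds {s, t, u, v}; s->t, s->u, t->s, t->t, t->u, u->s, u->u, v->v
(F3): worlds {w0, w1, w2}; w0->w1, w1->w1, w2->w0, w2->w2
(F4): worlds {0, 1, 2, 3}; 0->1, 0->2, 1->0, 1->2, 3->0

(F2), (F3)

The schema corresponds to a generalized confluence (Geach) condition: \forall x \forall y (xRy \to \exists w (yRw \wedge x R^2 w)).
(F1): fails — sRv but no w* with vRw* and sR²w*.
(F2): satisfies the condition.
(F3): satisfies the condition.
(F4): fails — 0R2 but no w with 2Rw and 0R²w.
Valid on: (F2), (F3).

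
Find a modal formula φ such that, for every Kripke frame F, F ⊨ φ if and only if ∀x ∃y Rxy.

The condition is seriality. The D schema □p → ◇p defines it.

□p → ◇p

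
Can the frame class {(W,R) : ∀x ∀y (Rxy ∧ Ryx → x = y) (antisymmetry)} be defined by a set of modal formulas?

Not modally definable

Modal frame validity is preserved under surjective bounded morphisms.
The 4-cycle (worlds 0,1,2,3 with 0→1→2→3→0) is antisymmetric. Sending even-indexed worlds to s and odd-indexed worlds to t is a surjective bounded morphism onto the two-world frame with s↔t, which is not antisymmetric.
Hence antisymmetry is not modally definable.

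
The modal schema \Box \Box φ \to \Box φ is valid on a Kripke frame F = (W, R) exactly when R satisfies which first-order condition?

Density

Suppose □□φ→□φ is valid. Take Rxy and set V(φ)={w : xR²w}. Then □□φ at x, so □φ at x, so φ at y, i.e. ∃z(Rxz∧Rzy).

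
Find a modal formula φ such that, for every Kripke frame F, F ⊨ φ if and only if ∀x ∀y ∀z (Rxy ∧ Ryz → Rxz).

This is transitivity; the standard corresponding axiom is 4: □ψ → □□ψ.

□ψ → □□ψ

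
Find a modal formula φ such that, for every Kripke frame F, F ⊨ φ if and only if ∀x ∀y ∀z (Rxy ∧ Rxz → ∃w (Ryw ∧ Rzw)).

◇□q → □◇q

This is convergence; the standard corresponding axiom is .2: ◇□q → □◇q.
Suppose ◇□q→□◇q is valid. Take Rxy, Rxz and set V(q)={w : Ryw}. Then □q at y so ◇□q at x, so □◇q at x, so ◇q at z, giving w with Rzw and Ryw.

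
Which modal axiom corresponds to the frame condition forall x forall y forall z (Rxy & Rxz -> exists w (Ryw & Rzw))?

◇□s → □◇s

A defining formula is ◇□s → □◇s (the .2 axiom).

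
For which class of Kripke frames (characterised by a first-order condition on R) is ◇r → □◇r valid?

the Euclidean property

Suppose ◇r→□◇r is valid. Take Rxy, Rxz and set V(r)={y}. Then ◇r at x, so □◇r at x, so ◇r at z, so some w with Rzw has r; w=y, i.e. Rzy. By symmetry of the argument, Ryz.
The converse is a direct semantic check.
Frame condition: ∀x ∀y ∀z (Rxy ∧ Rxz → Ryz).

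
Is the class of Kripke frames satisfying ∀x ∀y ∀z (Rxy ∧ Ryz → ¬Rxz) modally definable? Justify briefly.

Not modally definable

Modal frame validity is preserved under surjective bounded morphisms.
The 5-cycle (worlds s,t,u,v,w with s→t→u→v→w→s) is intransitive. Mapping every world to a single reflexive point • is a surjective bounded morphism; the reflexive point is not intransitive (R••∧R•• but R••).
Hence intransitivity is not modally definable.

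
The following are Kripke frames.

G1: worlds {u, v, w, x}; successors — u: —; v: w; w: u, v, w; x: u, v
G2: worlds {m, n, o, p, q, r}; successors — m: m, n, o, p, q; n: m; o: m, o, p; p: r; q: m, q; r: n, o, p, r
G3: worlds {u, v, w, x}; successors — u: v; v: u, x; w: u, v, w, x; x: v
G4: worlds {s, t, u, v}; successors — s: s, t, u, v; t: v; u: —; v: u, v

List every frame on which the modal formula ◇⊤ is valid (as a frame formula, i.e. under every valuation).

G2, G3

The schema corresponds to seriality: ∀x ∃y Rxy.
G1: fails — world u has no successor.
G2: condition met.
G3: condition met.
G4: fails — world u has no successor.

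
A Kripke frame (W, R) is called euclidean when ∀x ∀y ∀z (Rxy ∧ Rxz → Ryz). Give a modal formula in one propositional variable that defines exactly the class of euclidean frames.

This is the Euclidean property; the standard corresponding axiom is 5: ◇r → □◇r.
Suppose ◇r→□◇r is valid. Take Rxy, Rxz and set V(r)={y}. Then ◇r at x, so □◇r at x, so ◇r at z, so some w with Rzw has r; w=y, i.e. Rzy. By symmetry of the argument, Ryz.

◇r → □◇r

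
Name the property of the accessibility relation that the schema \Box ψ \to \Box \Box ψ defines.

Suppose □ψ→□□ψ is valid. Take Rxy, Ryz and set V(ψ)={w : Rxw}. Then □ψ at x, so □□ψ at x, so □ψ at y, so ψ at z, i.e. Rxz.

transitivity: \forall x \forall y \forall z (Rxy \wedge Ryz \to Rxz)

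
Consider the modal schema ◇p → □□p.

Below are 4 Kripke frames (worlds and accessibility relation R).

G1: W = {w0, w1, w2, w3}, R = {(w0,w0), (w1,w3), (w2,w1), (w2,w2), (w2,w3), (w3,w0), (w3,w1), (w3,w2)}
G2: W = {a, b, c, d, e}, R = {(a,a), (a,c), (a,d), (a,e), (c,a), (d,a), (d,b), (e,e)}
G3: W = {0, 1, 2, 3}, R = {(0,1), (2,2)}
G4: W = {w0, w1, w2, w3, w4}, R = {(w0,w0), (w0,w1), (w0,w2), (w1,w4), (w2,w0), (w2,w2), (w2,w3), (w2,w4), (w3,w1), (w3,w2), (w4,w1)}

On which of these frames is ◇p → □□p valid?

G3

The schema corresponds to a generalized confluence (Geach) condition: ∀x ∀y ∀z ((xRy ∧ xR²z) → ∃w (y = w ∧ z = w)).
G1: fails — w1Rw3, w1R²w0 but w3 ≠ w0.
G2: fails — aRa, aR²b but a ≠ b.
G3: holds.
G4: fails — w0Rw0, w0R²w1 but w0 ≠ w1.
Valid on: G3.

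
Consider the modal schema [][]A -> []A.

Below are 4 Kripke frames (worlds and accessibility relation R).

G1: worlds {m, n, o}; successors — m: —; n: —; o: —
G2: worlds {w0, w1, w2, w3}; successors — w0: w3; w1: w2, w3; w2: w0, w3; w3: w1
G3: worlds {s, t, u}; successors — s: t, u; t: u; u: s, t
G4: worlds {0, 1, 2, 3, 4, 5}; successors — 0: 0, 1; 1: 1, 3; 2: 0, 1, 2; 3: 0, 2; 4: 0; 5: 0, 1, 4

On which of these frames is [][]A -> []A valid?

G1

Frame correspondent (Sahlqvist): forall x forall y (Rxy -> exists z (Rxz & Rzy)) — i.e. density.
G1: holds.
G2: fails — Rw1w2 but no z with Rw1z and Rzw2.
G3: fails — Rus but no z with Ruz and Rzs.
G4: fails — R54 but no z with R5z and Rz4.
Valid on: G1.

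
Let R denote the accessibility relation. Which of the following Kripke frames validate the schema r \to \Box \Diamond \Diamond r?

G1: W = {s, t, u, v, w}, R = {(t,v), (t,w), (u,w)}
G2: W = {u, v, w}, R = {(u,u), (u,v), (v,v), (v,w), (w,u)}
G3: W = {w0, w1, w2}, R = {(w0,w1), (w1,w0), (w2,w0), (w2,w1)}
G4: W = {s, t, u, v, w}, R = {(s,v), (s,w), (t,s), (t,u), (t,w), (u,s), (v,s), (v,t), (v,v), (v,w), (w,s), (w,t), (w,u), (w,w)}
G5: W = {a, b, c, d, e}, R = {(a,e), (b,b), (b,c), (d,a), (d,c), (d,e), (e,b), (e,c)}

The schema corresponds to a generalized confluence (Geach) condition: \forall x \forall z (xRz \to \exists w (x = w \wedge z R^2 w)).
G1: fails — tRv but no w* with t=w* and vR²w*.
G2: condition met.
G3: fails — w0Rw1 but no w with w0=w and w1R²w.
G4: fails — tRu but no w* with t=w* and uR²w*.
G5: fails — aRe but no w with a=w and eR²w.

G2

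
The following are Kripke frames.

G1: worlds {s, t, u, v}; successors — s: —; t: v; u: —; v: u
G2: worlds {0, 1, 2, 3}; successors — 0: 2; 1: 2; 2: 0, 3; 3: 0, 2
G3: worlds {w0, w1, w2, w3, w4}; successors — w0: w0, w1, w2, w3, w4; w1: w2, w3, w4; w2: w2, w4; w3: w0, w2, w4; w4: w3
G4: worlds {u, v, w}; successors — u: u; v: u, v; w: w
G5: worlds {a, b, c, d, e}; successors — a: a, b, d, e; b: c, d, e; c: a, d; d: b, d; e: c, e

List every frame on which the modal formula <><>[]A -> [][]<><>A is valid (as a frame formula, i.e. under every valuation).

This is the axiom for a generalized confluence (Geach) condition; its first-order frame correspondent is forall x forall y forall z ((x R^2 y & x R^2 z) -> exists w (yRw & z R^2 w)).
G1: fails — tR²u, tR²u but no w with uRw and uR²w.
G2: fails — 0R²0, 0R²0 but no w with 0Rw and 0R²w.
G3: fails — w0R²w4, w0R²w4 but no w with w4Rw and w4R²w.
G4: holds.
G5: holds.
Valid on: G4, G5.

G4, G5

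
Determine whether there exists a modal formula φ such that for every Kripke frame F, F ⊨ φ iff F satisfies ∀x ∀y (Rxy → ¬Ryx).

Not modally definable

Modal frame validity is preserved under surjective bounded morphisms.
The 3-cycle (worlds w0,w1,w2 with w0→w1→w2→w0) is asymmetric. Mapping every world to a single reflexive point • is a surjective bounded morphism, and the reflexive point is not asymmetric (R•• but asymmetry requires ¬R••).
So no modal formula (or set of formulas) defines exactly the asymmetric frames.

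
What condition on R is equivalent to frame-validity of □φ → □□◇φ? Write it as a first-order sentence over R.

This is a Sahlqvist (Geach-type) schema ◇^0□^1φ → □^2◇^1φ.
Minimal-valuation argument: fix x; take any y with xR^0y and any z with xR^2z. Set V(φ) to the set of worlds R-reachable from y in exactly 1 step. Then □^1φ holds at y, so the antecedent holds at x; validity forces ◇^1φ at z, giving a w with zR^1w and yR^1w.
First-order correspondent: ∀x ∀z (xR²z → ∃w (xRw ∧ zRw)).

∀x ∀z (xR²z → ∃w (xRw ∧ zRw))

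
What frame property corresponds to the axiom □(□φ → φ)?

This is the T□ axiom.
Its frame correspondent is shift-reflexivity — ∀x ∀y (Rxy → Ryy).

shift-reflexivity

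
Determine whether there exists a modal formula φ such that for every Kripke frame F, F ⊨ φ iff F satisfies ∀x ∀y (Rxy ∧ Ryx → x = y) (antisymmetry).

Not definable by any modal formula

If a class were modally definable it would be closed under surjective bounded morphisms (Goldblatt–Thomason).
The 8-cycle (worlds w0,w1,w2,w3,w4,w5,w6,w7 with w0→w1→w2→w3→w4→w5→w6→w7→w0) is antisymmetric. Sending even-indexed worlds to s and odd-indexed worlds to t is a surjective bounded morphism onto the two-world frame with s↔t, which is not antisymmetric.
So no modal formula (or set of formulas) defines exactly the antisymmetric frames.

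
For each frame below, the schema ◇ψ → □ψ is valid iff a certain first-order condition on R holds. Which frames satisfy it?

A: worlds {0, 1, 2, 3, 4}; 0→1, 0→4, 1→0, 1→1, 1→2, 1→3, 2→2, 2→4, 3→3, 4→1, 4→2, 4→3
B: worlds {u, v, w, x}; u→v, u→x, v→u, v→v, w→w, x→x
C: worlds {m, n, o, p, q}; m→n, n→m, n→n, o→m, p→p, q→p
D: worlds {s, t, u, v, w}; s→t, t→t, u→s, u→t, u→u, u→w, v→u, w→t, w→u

The schema corresponds to partial functionality: ∀x ∀y ∀z (Rxy ∧ Rxz → y = z).
A: fails — 0 sees both 1 and 4.
B: fails — u sees both v and x.
C: fails — n sees both m and n.
D: fails — u sees both s and t.
Valid on no frame.

none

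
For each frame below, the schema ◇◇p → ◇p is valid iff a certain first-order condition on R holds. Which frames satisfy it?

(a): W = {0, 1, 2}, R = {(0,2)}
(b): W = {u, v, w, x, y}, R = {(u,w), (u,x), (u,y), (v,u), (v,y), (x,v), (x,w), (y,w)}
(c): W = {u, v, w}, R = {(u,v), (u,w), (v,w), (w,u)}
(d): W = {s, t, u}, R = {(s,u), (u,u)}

Frame correspondent (Sahlqvist): ∀x ∀y ∀z (Rxy ∧ Ryz → Rxz) — i.e. transitivity.
(a): ✓.
(b): fails — Rvu and Ruw but not Rvw.
(c): fails — Rwu and Ruv but not Rwv.
(d): ✓.

(a), (d)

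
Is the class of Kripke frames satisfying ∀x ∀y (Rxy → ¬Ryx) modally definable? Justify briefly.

Any modally definable frame class is closed under surjective bounded morphisms.
The 5-cycle (worlds a,b,c,d,e with a→b→c→d→e→a) is asymmetric. Mapping every world to a single reflexive point • is a surjective bounded morphism, and the reflexive point is not asymmetric (R•• but asymmetry requires ¬R••).
Hence asymmetry is not modally definable.

Not modally definable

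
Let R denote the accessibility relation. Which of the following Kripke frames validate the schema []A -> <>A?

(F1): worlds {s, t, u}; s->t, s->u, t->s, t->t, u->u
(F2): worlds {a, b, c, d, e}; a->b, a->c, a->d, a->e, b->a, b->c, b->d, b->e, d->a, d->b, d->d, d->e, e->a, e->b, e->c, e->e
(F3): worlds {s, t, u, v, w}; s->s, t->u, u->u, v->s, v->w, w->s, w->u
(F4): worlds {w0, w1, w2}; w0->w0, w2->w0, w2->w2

(F1), (F3)

This is the axiom for seriality; its first-order frame correspondent is forall x exists y Rxy.
(F1): ✓.
(F2): fails — world c has no successor.
(F3): ✓.
(F4): fails — world w1 has no successor.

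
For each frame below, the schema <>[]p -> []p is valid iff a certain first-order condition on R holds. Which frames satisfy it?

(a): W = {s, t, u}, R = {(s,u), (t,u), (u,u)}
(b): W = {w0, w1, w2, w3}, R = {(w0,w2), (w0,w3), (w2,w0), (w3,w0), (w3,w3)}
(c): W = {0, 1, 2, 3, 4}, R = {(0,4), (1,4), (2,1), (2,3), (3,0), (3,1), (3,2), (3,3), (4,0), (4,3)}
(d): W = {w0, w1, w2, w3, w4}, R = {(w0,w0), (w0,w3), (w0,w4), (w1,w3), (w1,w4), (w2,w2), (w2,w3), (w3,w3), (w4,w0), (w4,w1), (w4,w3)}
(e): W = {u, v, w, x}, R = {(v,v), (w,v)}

(a), (e)

This is the axiom for the Euclidean property; its first-order frame correspondent is forall x forall y forall z (Rxy & Rxz -> Ryz).
(a): ✓.
(b): fails — Rw0w2 and Rw0w2 but not Rw2w2.
(c): fails — R04 and R04 but not R44.
(d): fails — Rw0w4 and Rw0w4 but not Rw4w4.
(e): ✓.
Valid on: (a), (e).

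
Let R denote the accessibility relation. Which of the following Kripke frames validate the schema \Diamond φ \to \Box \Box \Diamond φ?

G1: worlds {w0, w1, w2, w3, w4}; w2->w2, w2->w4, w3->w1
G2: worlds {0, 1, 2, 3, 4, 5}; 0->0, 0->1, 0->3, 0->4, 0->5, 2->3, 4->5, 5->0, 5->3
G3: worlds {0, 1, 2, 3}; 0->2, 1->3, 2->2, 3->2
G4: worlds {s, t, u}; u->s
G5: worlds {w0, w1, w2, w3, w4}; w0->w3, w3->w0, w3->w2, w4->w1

Frame correspondent (Sahlqvist): \forall x \forall y \forall z ((xRy \wedge x R^2 z) \to \exists w (y = w \wedge zRw)) — i.e. a generalized confluence (Geach) condition.
G1: fails — w2Rw2, w2R²w4 but no w with w2=w and w4Rw.
G2: fails — 0R0, 0R²1 but no w with 0=w and 1Rw.
G3: fails — 1R3, 1R²2 but no w with 3=w and 2Rw.
G4: condition met.
G5: fails — w0Rw3, w0R²w2 but no w with w3=w and w2Rw.
Valid on: G4.

G4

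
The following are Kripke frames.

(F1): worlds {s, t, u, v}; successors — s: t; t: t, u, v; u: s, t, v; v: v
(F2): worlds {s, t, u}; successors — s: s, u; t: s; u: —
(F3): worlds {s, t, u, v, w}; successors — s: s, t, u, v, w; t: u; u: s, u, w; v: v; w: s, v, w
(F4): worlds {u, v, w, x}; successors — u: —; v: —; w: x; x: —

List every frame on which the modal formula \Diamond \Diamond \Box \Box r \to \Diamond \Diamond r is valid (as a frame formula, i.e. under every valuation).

(F1), (F3), (F4)

The schema corresponds to a generalized confluence (Geach) condition: \forall x \forall y (x R^2 y \to \exists w (y R^2 w \wedge x R^2 w)).
(F1): satisfies the condition.
(F2): fails — sR²u but no w with uR²w and sR²w.
(F3): satisfies the condition.
(F4): satisfies the condition.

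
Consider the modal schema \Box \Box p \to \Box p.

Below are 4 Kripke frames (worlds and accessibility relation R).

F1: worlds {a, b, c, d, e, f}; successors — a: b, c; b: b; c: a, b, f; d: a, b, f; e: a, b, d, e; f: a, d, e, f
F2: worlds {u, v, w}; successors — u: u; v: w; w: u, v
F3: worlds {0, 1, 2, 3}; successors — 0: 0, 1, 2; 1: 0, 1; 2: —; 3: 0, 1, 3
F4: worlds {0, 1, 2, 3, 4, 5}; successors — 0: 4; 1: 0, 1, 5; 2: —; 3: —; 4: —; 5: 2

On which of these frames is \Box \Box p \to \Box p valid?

Frame correspondent (Sahlqvist): \forall x \forall y (Rxy \to \exists z (Rxz \wedge Rzy)) — i.e. density.
F1: fails — Rac but no z with Raz and Rzc.
F2: fails — Rvw but no z with Rvz and Rzw.
F3: satisfies the condition.
F4: fails — R04 but no z with R0z and Rz4.
Valid on: F3.

F3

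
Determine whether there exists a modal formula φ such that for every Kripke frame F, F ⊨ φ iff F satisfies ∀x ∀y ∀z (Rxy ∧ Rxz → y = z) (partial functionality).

The condition is partial functionality. A defining modal formula is ◇q → □q.

Definable; ◇q → □q defines it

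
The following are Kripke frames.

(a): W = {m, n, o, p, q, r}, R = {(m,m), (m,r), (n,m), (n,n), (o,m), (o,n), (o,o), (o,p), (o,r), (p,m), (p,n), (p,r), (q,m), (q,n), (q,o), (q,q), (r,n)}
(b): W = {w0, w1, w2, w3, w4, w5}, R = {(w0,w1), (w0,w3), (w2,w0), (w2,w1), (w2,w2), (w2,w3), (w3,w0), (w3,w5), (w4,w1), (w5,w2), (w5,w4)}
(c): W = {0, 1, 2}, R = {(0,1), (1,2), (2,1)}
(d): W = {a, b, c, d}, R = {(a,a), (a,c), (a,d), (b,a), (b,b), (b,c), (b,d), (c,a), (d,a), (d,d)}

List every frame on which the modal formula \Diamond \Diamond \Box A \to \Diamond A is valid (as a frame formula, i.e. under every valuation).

This is the axiom for a generalized confluence (Geach) condition; its first-order frame correspondent is \forall x \forall y (x R^2 y \to \exists w (yRw \wedge xRw)).
(a): fails — mR²r but no w with rRw and mRw.
(b): fails — w0R²w5 but no w with w5Rw and w0Rw.
(c): condition met.
(d): condition met.
Valid on: (c), (d).

(c), (d)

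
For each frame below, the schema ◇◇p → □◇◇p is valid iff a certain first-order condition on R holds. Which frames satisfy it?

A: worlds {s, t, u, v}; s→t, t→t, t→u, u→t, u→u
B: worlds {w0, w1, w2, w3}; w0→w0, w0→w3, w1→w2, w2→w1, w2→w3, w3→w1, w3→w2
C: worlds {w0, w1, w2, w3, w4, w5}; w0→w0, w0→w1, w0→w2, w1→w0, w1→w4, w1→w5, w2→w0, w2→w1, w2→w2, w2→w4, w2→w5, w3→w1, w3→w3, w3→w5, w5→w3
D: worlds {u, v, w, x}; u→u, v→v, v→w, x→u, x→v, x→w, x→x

A

The schema corresponds to a generalized confluence (Geach) condition: ∀x ∀y ∀z ((xR²y ∧ xRz) → ∃w (y = w ∧ zR²w)).
A: holds.
B: fails — w0R²w0, w0Rw3 but no w with w0=w and w3R²w.
C: fails — w0R²w4, w0Rw1 but no w with w4=w and w1R²w.
D: fails — vR²v, vRw but no t with v=t and wR²t.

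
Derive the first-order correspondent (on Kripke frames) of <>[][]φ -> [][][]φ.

This is a Sahlqvist (Geach-type) schema ◇^1□^2φ → □^3◇^0φ.
First-order correspondent: forall x forall y forall z ((xRy & x R^3 z) -> exists w (y R^2 w & z = w)).

forall x forall y forall z ((xRy & x R^3 z) -> exists w (y R^2 w & z = w))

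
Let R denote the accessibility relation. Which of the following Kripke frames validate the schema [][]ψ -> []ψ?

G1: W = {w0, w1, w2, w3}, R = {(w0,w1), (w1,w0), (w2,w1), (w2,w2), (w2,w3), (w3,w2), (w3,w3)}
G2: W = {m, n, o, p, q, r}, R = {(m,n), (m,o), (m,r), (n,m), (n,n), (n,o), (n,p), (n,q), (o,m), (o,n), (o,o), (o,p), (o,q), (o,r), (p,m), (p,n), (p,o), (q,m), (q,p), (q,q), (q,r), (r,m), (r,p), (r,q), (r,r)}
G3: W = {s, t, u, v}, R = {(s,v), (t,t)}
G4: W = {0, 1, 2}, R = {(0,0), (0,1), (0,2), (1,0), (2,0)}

G2, G4

Frame correspondent (Sahlqvist): forall x forall y (Rxy -> exists z (Rxz & Rzy)) — i.e. density.
G1: fails — Rw1w0 but no z with Rw1z and Rzw0.
G2: ✓.
G3: fails — Rsv but no z with Rsz and Rzv.
G4: ✓.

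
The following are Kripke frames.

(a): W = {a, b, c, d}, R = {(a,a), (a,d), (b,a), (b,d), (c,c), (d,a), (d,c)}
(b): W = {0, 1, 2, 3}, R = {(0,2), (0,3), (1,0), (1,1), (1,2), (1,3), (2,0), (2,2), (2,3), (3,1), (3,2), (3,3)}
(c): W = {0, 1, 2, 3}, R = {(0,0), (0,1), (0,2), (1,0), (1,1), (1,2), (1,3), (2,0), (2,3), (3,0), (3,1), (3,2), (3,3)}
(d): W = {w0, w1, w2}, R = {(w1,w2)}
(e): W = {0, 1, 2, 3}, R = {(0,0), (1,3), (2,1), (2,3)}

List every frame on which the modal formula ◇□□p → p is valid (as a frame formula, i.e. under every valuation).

The schema corresponds to a generalized confluence (Geach) condition: ∀x ∀y (xRy → ∃w (yR²w ∧ x = w)).
(a): fails — bRa but no w with aR²w and b=w.
(b): holds.
(c): holds.
(d): fails — w1Rw2 but no w with w2R²w and w1=w.
(e): fails — 1R3 but no w with 3R²w and 1=w.

(b), (c)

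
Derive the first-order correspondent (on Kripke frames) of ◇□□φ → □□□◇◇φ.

This is a Sahlqvist (Geach-type) schema ◇^1□^2φ → □^3◇^2φ.
Minimal-valuation argument: fix x; take any y with xR^1y and any z with xR^3z. Set V(φ) to the set of worlds R-reachable from y in exactly 2 steps. Then □^2φ holds at y, so the antecedent holds at x; validity forces ◇^2φ at z, giving a w with zR^2w and yR^2w.
First-order correspondent: ∀x ∀y ∀z ((xRy ∧ xR³z) → ∃w (yR²w ∧ zR²w)).

∀x ∀y ∀z ((xRy ∧ xR³z) → ∃w (yR²w ∧ zR²w))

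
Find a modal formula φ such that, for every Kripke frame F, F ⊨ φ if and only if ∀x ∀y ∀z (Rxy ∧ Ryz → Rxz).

This is transitivity; the standard corresponding axiom is 4: □r → □□r.
Suppose □r→□□r is valid. Take Rxy, Ryz and set V(r)={w : Rxw}. Then □r at x, so □□r at x, so □r at y, so r at z, i.e. Rxz.

□r → □□r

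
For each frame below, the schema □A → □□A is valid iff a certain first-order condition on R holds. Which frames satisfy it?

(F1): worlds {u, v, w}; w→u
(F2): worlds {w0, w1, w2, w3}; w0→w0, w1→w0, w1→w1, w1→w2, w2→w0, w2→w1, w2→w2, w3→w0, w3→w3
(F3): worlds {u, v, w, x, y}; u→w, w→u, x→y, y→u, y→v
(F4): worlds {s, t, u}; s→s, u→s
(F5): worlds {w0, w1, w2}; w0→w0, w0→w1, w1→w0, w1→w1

The schema corresponds to transitivity: ∀x ∀y ∀z (Rxy ∧ Ryz → Rxz).
(F1): ✓.
(F2): ✓.
(F3): fails — Rwu and Ruw but not Rww.
(F4): ✓.
(F5): ✓.
Valid on: (F1), (F2), (F4), (F5).

(F1), (F2), (F4), (F5)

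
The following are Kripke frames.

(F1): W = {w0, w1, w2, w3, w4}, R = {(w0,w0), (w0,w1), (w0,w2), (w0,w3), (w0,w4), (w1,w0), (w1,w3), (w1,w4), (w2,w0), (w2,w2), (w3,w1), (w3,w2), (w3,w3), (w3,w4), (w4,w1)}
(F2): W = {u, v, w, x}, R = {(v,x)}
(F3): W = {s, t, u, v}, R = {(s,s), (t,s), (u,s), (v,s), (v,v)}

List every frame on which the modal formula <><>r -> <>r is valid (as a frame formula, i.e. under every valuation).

The schema corresponds to transitivity: forall x forall y forall z (Rxy & Ryz -> Rxz).
(F1): fails — Rw1w0 and Rw0w1 but not Rw1w1.
(F2): satisfies the condition.
(F3): satisfies the condition.

(F2), (F3)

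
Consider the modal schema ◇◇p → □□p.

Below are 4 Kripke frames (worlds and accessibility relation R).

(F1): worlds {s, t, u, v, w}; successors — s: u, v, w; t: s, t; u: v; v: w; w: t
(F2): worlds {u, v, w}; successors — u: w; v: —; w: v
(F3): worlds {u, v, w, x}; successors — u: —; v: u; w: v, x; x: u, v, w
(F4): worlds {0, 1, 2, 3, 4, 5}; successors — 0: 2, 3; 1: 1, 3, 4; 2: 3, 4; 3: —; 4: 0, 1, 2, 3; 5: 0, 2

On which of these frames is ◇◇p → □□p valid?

Frame correspondent (Sahlqvist): ∀x ∀y ∀z ((xR²y ∧ xR²z) → ∃w (y = w ∧ z = w)) — i.e. a generalized confluence (Geach) condition.
(F1): fails — sR²t, sR²v but t ≠ v.
(F2): satisfies the condition.
(F3): fails — wR²u, wR²v but u ≠ v.
(F4): fails — 0R²3, 0R²4 but 3 ≠ 4.

(F2)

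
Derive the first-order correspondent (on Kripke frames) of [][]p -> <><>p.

This is a Sahlqvist (Geach-type) schema ◇^0□^2p → □^0◇^2p.
Minimal-valuation argument: fix x; take any y with xR^0y and any z with xR^0z. Set V(p) to the set of worlds R-reachable from y in exactly 2 steps. Then □^2p holds at y, so the antecedent holds at x; validity forces ◇^2p at z, giving a w with zR^2w and yR^2w.
First-order correspondent: forall x exists w (x R^2 w & x R^2 w).

forall x exists w (x R^2 w & x R^2 w)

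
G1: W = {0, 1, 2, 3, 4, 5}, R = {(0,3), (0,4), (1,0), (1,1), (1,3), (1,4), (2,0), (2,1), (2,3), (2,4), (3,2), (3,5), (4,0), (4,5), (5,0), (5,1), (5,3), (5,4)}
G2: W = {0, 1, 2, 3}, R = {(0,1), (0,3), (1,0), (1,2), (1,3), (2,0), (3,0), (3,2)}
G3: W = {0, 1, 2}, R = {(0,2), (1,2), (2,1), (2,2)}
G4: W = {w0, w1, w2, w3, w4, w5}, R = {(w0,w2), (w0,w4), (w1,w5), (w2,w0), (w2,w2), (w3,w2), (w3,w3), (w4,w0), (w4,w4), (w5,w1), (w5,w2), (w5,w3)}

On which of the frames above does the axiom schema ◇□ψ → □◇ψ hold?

G3

Frame correspondent (Sahlqvist): ∀x ∀y ∀z (Rxy ∧ Rxz → ∃w (Ryw ∧ Rzw)) — i.e. convergence.
G1: fails — R10 and R14 but 0 and 4 have no common successor.
G2: fails — R10 and R12 but 0 and 2 have no common successor.
G3: holds.
G4: fails — Rw5w2 and Rw5w1 but w2 and w1 have no common successor.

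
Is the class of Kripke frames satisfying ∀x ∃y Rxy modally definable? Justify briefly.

The condition is seriality. A defining modal formula is □q → ◇q.
Suppose □q→◇q is valid. At any x set V(q)=W. Then □q at x, so ◇q at x, so x has a successor.

Yes — defined by □q → ◇q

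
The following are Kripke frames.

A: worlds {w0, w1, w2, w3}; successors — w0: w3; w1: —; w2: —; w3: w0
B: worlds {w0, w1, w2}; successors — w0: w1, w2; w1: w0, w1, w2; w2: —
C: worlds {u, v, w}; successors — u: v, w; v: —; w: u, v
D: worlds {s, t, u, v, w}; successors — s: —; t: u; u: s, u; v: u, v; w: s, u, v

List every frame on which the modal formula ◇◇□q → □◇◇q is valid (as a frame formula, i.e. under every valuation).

The schema corresponds to a generalized confluence (Geach) condition: ∀x ∀y ∀z ((xR²y ∧ xRz) → ∃w (yRw ∧ zR²w)).
A: satisfies the condition.
B: fails — w0R²w0, w0Rw2 but no w with w0Rw and w2R²w.
C: fails — uR²u, uRv but no t with uRt and vR²t.
D: fails — tR²s, tRu but no w* with sRw* and uR²w*.

A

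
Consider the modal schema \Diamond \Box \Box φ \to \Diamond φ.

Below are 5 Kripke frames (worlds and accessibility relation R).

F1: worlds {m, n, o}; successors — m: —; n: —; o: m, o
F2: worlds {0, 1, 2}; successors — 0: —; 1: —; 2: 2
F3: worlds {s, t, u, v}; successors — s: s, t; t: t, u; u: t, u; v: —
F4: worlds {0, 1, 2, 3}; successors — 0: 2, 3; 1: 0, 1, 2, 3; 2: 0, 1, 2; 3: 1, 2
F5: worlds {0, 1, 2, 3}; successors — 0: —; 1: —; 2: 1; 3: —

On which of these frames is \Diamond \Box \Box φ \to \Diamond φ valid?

F2, F3, F4

This is the axiom for a generalized confluence (Geach) condition; its first-order frame correspondent is \forall x \forall y (xRy \to \exists w (y R^2 w \wedge xRw)).
F1: fails — oRm but no w with mR²w and oRw.
F2: satisfies the condition.
F3: satisfies the condition.
F4: satisfies the condition.
F5: fails — 2R1 but no w with 1R²w and 2Rw.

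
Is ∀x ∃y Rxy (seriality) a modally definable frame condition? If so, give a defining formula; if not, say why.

This is a Sahlqvist condition; the D axiom □r → ◇r defines it.
Suppose □r→◇r is valid. At any x set V(r)=W. Then □r at x, so ◇r at x, so x has a successor.

Definable; □r → ◇r defines it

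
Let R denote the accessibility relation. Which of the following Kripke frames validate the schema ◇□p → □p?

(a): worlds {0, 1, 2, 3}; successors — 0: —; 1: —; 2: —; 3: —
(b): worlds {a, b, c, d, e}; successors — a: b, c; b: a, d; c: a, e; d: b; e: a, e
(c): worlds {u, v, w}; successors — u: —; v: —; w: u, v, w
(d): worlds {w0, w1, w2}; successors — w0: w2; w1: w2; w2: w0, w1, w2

(a)

The schema corresponds to the Euclidean property: ∀x ∀y ∀z (Rxy ∧ Rxz → Ryz).
(a): condition met.
(b): fails — Rab and Rab but not Rbb.
(c): fails — Rwu and Rww but not Ruw.
(d): fails — Rw2w1 and Rw2w1 but not Rw1w1.
Valid on: (a).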